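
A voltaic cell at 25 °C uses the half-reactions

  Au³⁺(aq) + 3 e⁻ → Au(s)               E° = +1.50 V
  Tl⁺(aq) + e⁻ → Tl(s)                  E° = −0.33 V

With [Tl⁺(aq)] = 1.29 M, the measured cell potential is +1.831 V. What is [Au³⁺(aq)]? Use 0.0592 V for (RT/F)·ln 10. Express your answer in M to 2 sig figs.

Au³⁺/Au is the cathode (higher E°); E°cell = +1.50 − (−0.33) = +1.83 V with n = 3.
Since E = E° − (0.0592/n)·log Q, log Q = n(E° − E)/0.0592 = −0.051.
The balanced reaction is Au³⁺(aq) + 3 Tl(s) → Au(s) + 3 Tl⁺(aq), so Q = [Tl⁺(aq)]^3 / [Au³⁺(aq)].
Isolating [Au³⁺(aq)] in Q = 10^{−0.051} yields log [Au³⁺(aq)] = 0.383, i.e. 2.4 M.

2.4 M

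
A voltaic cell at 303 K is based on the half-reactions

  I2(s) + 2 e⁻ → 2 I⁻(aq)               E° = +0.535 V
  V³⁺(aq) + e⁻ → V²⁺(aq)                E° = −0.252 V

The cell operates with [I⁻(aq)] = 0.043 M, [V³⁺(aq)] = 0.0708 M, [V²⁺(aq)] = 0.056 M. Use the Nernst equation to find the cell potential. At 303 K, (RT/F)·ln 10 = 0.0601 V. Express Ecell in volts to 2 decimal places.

+0.86 V

I₂/I⁻ is reduced (cathode, E° = +0.535 V) and V³⁺/V²⁺ is oxidized (anode).
The standard potential is +0.535 − (−0.252) = +0.787 V and the balanced reaction transfers n = 2 electrons.
Balancing gives I2(s) + 2 V²⁺(aq) → 2 I⁻(aq) + 2 V³⁺(aq); hence Q = ([I⁻(aq)]^2·[V³⁺(aq)]^2) / [V²⁺(aq)]^2 = 0.00296 (log Q = −2.529).
Applying E = E° − (RT ln10/nF)·log Q gives +0.787 − (0.0601/2)(−2.529) = +0.86 V.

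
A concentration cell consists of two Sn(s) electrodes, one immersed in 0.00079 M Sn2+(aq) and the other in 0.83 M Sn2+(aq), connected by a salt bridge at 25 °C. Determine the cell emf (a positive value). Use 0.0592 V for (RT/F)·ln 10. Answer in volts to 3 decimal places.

For a concentration cell E°cell = 0, since both electrodes use the same couple.
The compartment with the higher Sn2+(aq) concentration (0.83 M) acts as the cathode; ions are reduced there and produced at the dilute (0.00079 M) anode.
With n = 2, Ecell = −(0.0592/2)·log([dilute]/[conc]) = −(0.0592/2)·log(0.00079/0.83) = +0.089 V.

0.089 V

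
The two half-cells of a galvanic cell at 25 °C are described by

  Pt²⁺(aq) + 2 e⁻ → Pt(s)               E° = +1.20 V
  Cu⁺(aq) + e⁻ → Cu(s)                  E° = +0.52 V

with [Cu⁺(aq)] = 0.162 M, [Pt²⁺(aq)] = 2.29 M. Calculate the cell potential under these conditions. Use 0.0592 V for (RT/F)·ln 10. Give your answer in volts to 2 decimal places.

+0.74 V

The Pt²⁺/Pt couple has the more positive E°, so it is the cathode; Cu⁺/Cu is the anode.
E°cell = E°cat − E°an = +1.20 − (+0.52) = +0.68 V; n = 2.
For the overall reaction Pt²⁺(aq) + 2 Cu(s) → Pt(s) + 2 Cu⁺(aq), Q = [Cu⁺(aq)]^2 / [Pt²⁺(aq)] = 0.0115, giving log Q = −1.941.
E = E° − (0.0592/n)·log Q = +0.68 − (0.0592/2)(−1.941) = +0.74 V.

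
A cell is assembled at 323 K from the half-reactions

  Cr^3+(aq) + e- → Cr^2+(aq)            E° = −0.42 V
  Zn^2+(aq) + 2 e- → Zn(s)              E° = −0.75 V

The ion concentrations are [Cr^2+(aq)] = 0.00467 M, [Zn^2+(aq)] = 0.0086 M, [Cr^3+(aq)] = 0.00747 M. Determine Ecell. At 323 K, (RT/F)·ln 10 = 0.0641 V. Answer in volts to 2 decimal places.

Cr³⁺/Cr²⁺ is reduced (cathode, E° = −0.42 V) and Zn²⁺/Zn is oxidized (anode).
The standard potential is −0.42 − (−0.75) = +0.33 V and the balanced reaction transfers n = 2 electrons.
Balancing gives 2 Cr^3+(aq) + Zn(s) → 2 Cr^2+(aq) + Zn^2+(aq); hence Q = ([Cr^2+(aq)]^2·[Zn^2+(aq)]) / [Cr^3+(aq)]^2 = 0.00336 (log Q = −2.474).
By the Nernst equation, E = +0.33 − (0.0641/2)·(−2.474) = +0.41 V.

+0.41 V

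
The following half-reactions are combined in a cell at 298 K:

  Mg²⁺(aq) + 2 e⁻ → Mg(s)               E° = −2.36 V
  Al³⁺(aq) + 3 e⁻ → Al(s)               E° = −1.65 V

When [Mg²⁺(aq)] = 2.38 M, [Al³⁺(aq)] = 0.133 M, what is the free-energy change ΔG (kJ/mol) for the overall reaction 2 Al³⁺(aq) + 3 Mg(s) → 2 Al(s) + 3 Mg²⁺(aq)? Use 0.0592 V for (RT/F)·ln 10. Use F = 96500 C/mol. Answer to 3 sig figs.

−395 kJ/mol

With Al³⁺/Al reduced at the cathode, E°cell = −1.65 − (−2.36) = +0.71 V and n = 6.
The reaction quotient is [Mg²⁺(aq)]^3 / [Al³⁺(aq)]^2 = 762; by Nernst, E = +0.71 − (0.0592/6)(2.882) = +0.6816 V.
ΔG = −nFE = −(6)(96500)(+0.6816) J/mol = −395 kJ/mol.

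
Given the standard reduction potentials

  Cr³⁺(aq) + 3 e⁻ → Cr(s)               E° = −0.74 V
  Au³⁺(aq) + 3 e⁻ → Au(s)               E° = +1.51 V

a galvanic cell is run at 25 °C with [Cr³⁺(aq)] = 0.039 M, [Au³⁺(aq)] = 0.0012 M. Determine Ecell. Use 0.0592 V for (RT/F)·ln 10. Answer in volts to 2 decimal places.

Au³⁺/Au is reduced (cathode, E° = +1.51 V) and Cr³⁺/Cr is oxidized (anode).
E°cell = +1.51 − (−0.74) = +2.25 V, with n = 3 electrons transferred.
The balanced reaction is Au³⁺(aq) + Cr(s) → Au(s) + Cr³⁺(aq), so Q = [Cr³⁺(aq)] / [Au³⁺(aq)] = 32.5 and log Q = 1.512.
E = E° − (0.0592/n)·log Q = +2.25 − (0.0592/3)(1.512) = +2.22 V.

+2.22 V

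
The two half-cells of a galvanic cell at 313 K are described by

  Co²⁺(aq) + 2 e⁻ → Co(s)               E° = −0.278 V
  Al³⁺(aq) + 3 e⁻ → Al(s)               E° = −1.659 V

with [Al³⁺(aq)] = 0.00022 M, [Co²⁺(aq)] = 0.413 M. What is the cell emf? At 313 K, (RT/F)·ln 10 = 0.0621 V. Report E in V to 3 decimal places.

The Co²⁺/Co couple has the more positive E°, so it is the cathode; Al³⁺/Al is the anode.
E°cell = −0.278 − (−1.659) = +1.381 V, with n = 6 electrons transferred.
The balanced reaction is 3 Co²⁺(aq) + 2 Al(s) → 3 Co(s) + 2 Al³⁺(aq), so Q = [Al³⁺(aq)]^2 / [Co²⁺(aq)]^3 = 6.87×10^−7 and log Q = −6.163.
By the Nernst equation, E = +1.381 − (0.0621/6)·(−6.163) = +1.445 V.

+1.445 V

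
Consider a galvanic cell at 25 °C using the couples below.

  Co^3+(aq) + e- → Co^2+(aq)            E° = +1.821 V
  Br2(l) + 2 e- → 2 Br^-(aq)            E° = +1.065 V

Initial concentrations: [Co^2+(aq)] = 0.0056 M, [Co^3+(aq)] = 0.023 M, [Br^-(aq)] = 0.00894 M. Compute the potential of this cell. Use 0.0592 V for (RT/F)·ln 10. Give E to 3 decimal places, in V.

The Co³⁺/Co²⁺ couple has the more positive E°, so it is the cathode; Br₂/Br⁻ is the anode.
E°cell = +1.821 − (+1.065) = +0.756 V, with n = 2 electrons transferred.
Balancing gives 2 Co^3+(aq) + 2 Br^-(aq) → 2 Co^2+(aq) + Br2(l); hence Q = [Co^2+(aq)]^2 / ([Co^3+(aq)]^2·[Br^-(aq)]^2) = 742 (log Q = 2.870).
E = E° − (0.0592/n)·log Q = +0.756 − (0.0592/2)(2.870) = +0.671 V.

+0.671 V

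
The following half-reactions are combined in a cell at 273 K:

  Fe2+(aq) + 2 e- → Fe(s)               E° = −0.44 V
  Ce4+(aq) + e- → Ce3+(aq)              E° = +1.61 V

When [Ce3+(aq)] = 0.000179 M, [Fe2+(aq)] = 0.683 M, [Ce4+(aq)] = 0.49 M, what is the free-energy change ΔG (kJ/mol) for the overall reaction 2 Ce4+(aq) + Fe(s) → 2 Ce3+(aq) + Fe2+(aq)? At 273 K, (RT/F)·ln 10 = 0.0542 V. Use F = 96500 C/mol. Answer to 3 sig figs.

−432 kJ/mol

The standard cell potential is +1.61 − (−0.44) = +2.05 V, with n = 2 electrons in the balanced equation.
Q = ([Ce3+(aq)]^2·[Fe2+(aq)]) / [Ce4+(aq)]^2 = 9.11×10^−8, so log Q = −7.040 and E = +2.05 − (0.0542/2)(−7.040) = +2.2408 V.
Finally ΔG = −nFE = −(2)(96500 C/mol)(+2.2408 V) = −432 kJ/mol.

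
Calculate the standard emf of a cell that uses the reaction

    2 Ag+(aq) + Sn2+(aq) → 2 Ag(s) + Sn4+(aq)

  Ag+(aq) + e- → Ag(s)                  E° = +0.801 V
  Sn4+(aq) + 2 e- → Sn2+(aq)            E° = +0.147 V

+0.654 V

Ag+(aq) gains electrons, so the Ag⁺/Ag couple is the cathode; the Sn⁴⁺/Sn²⁺ couple is the anode.
E°cell = E°(cathode) − E°(anode) = +0.801 − (+0.147) = +0.654 V.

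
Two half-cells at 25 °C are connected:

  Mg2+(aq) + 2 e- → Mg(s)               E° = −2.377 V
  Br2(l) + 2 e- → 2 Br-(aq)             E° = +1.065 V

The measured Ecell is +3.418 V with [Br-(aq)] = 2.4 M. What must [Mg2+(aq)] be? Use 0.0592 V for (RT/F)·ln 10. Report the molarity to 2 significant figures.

1.1 M

With Br₂/Br⁻ at the cathode and Mg²⁺/Mg at the anode, E°cell = +1.065 − (−2.377) = +3.442 V (n = 2).
Since E = E° − (0.0592/n)·log Q, log Q = n(E° − E)/0.0592 = 0.811.
Balancing electrons gives Br2(l) + Mg(s) → 2 Br-(aq) + Mg2+(aq); thus Q = [Br-(aq)]^2·[Mg2+(aq)].
Isolating [Mg2+(aq)] in Q = 10^{0.811} yields log [Mg2+(aq)] = 0.051, i.e. 1.1 M.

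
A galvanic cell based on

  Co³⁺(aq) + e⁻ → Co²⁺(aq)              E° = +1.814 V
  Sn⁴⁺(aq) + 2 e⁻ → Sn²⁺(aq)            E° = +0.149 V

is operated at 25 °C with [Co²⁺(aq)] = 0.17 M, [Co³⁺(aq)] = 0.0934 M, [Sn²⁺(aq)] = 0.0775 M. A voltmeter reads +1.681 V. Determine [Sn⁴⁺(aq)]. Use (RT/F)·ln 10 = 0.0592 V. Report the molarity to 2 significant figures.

0.0067 M

With Co³⁺/Co²⁺ at the cathode and Sn⁴⁺/Sn²⁺ at the anode, E°cell = +1.814 − (+0.149) = +1.665 V (n = 2).
Rearranging E = E° − (0.0592/n)·log Q gives log Q = 2(+1.665 − (+1.681))/0.0592 = −0.541.
For 2 Co³⁺(aq) + Sn²⁺(aq) → 2 Co²⁺(aq) + Sn⁴⁺(aq), the reaction quotient is Q = ([Co²⁺(aq)]^2·[Sn⁴⁺(aq)]) / ([Co³⁺(aq)]^2·[Sn²⁺(aq)]).
Substituting the known concentrations and solving, log [Sn⁴⁺(aq)] = −2.172 and [Sn⁴⁺(aq)] = 0.0067 M.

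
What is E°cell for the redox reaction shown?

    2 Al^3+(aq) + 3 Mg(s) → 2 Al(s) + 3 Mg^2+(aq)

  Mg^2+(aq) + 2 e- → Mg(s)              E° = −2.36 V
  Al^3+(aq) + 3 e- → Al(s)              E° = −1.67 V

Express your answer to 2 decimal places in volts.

+0.69 V

Al^3+(aq) gains electrons, so the Al³⁺/Al couple is the cathode; the Mg²⁺/Mg couple is the anode.
E°cell = E°(cathode) − E°(anode) = −1.67 − (−2.36) = +0.69 V.
The positive value indicates the reaction is spontaneous as written.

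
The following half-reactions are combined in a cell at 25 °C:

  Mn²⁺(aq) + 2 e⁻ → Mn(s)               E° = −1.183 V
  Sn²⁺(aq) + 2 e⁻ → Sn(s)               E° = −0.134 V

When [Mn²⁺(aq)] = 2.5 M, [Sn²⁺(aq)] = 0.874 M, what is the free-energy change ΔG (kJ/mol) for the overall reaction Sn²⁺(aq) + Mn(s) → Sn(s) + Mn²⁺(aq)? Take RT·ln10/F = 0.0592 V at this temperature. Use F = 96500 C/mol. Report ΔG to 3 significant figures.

The standard cell potential is −0.134 − (−1.183) = +1.049 V, with n = 2 electrons in the balanced equation.
Here Q = [Mn²⁺(aq)] / [Sn²⁺(aq)] = 2.86 (log Q = 0.456), giving E = +1.049 − (0.0592/2)·(0.456) = +1.0355 V.
Finally ΔG = −nFE = −(2)(96500 C/mol)(+1.0355 V) = −200 kJ/mol.

−200 kJ/mol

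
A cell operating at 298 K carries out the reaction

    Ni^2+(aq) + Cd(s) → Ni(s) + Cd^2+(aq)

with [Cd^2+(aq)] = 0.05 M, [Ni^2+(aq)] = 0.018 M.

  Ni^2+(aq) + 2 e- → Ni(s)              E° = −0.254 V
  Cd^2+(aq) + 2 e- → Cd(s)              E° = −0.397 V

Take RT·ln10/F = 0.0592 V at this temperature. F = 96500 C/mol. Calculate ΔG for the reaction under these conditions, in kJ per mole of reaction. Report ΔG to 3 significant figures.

−25.1 kJ/mol

With Ni²⁺/Ni reduced at the cathode, E°cell = −0.254 − (−0.397) = +0.143 V and n = 2.
The reaction quotient is [Cd^2+(aq)] / [Ni^2+(aq)] = 2.78; by Nernst, E = +0.143 − (0.0592/2)(0.444) = +0.1299 V.
ΔG = −nFE = −(2)(96500)(+0.1299) J/mol = −25.1 kJ/mol.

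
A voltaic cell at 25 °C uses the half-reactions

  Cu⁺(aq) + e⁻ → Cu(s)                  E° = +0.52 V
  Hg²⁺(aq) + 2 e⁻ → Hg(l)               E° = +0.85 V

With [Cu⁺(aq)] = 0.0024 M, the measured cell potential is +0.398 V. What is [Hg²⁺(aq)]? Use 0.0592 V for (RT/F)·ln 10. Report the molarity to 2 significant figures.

With Hg²⁺/Hg at the cathode and Cu⁺/Cu at the anode, E°cell = +0.85 − (+0.52) = +0.33 V (n = 2).
Since E = E° − (0.0592/n)·log Q, log Q = n(E° − E)/0.0592 = −2.297.
For Hg²⁺(aq) + 2 Cu(s) → Hg(l) + 2 Cu⁺(aq), the reaction quotient is Q = [Cu⁺(aq)]^2 / [Hg²⁺(aq)].
Substituting the known concentrations and solving, log [Hg²⁺(aq)] = −2.943 and [Hg²⁺(aq)] = 0.0011 M.

0.0011 M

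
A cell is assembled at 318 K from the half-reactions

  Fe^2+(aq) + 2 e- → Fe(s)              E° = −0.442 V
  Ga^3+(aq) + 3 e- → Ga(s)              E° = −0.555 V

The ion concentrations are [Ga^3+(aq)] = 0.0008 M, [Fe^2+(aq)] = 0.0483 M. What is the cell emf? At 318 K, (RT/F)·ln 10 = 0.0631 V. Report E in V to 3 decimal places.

+0.137 V

Since E°(Fe²⁺/Fe) > E°(Ga³⁺/Ga), Fe²⁺/Fe serves as the cathode.
E°cell = E°cat − E°an = −0.442 − (−0.555) = +0.113 V; n = 6.
Balancing gives 3 Fe^2+(aq) + 2 Ga(s) → 3 Fe(s) + 2 Ga^3+(aq); hence Q = [Ga^3+(aq)]^2 / [Fe^2+(aq)]^3 = 0.00568 (log Q = −2.246).
E = E° − (0.0631/n)·log Q = +0.113 − (0.0631/6)(−2.246) = +0.137 V.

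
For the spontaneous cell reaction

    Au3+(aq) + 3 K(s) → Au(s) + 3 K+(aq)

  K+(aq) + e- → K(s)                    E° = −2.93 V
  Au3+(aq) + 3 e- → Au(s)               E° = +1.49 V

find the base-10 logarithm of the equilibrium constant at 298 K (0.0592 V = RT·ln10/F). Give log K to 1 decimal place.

log K = 224.0

The Au³⁺/Au couple is reduced (cathode); E°cell = +1.49 − (−2.93) = +4.42 V with n = 3.
At equilibrium E = 0, so log K = nE°cell / 0.0592 = (3)(+4.42) / 0.0592 = 224.0.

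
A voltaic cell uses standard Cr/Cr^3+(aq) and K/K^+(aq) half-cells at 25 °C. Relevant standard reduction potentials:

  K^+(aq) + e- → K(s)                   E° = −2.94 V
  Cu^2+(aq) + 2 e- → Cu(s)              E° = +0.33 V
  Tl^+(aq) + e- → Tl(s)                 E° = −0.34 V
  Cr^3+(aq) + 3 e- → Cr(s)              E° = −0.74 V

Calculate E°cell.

+2.20 V

Of the two couples in this cell, the one with the more positive reduction potential is reduced at the cathode: here that is Cr³⁺/Cr (−0.74 V); K⁺/K (−2.94 V) is the anode.
E°cell = E°(cathode) − E°(anode) = −0.74 − (−2.94) = +2.20 V.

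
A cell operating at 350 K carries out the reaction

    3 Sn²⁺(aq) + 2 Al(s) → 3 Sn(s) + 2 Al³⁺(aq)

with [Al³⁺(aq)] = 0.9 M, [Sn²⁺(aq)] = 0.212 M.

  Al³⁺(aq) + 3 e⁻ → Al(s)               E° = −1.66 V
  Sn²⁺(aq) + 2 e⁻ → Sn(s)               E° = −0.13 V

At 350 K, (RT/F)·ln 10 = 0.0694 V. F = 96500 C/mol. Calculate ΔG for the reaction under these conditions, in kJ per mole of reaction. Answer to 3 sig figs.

−873 kJ/mol

With Sn²⁺/Sn reduced at the cathode, E°cell = −0.13 − (−1.66) = +1.53 V and n = 6.
The reaction quotient is [Al³⁺(aq)]^2 / [Sn²⁺(aq)]^3 = 85; by Nernst, E = +1.53 − (0.0694/6)(1.929) = +1.5077 V.
ΔG = −nFE = −(6)(96500)(+1.5077) J/mol = −873 kJ/mol.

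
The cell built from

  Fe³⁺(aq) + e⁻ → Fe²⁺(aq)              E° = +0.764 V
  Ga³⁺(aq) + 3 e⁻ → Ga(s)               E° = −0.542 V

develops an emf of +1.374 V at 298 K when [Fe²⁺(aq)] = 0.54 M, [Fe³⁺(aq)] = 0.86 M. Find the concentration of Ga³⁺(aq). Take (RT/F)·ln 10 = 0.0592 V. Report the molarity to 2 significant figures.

0.0014 M

With Fe³⁺/Fe²⁺ at the cathode and Ga³⁺/Ga at the anode, E°cell = +0.764 − (−0.542) = +1.306 V (n = 3).
Rearranging E = E° − (0.0592/n)·log Q gives log Q = 3(+1.306 − (+1.374))/0.0592 = −3.446.
Balancing electrons gives 3 Fe³⁺(aq) + Ga(s) → 3 Fe²⁺(aq) + Ga³⁺(aq); thus Q = ([Fe²⁺(aq)]^3·[Ga³⁺(aq)]) / [Fe³⁺(aq)]^3.
Solving for the unknown gives log [Ga³⁺(aq)] = −2.840, so [Ga³⁺(aq)] ≈ 0.0014 M.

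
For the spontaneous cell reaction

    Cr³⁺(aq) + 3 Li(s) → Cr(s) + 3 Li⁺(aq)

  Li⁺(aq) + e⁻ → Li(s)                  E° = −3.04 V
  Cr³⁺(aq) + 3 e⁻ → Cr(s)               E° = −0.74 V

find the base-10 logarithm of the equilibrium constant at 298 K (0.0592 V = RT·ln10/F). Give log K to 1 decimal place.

log K = 116.6

The Cr³⁺/Cr couple is reduced (cathode); E°cell = −0.74 − (−3.04) = +2.30 V with n = 3.
At equilibrium E = 0, so log K = nE°cell / 0.0592 = (3)(+2.30) / 0.0592 = 116.6.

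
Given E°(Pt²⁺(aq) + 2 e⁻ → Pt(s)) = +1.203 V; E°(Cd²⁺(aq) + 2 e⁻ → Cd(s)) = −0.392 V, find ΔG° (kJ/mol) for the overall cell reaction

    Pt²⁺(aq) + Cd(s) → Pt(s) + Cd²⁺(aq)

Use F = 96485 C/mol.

In the reaction as written Pt²⁺(aq) is reduced, so the Pt²⁺/Pt couple is the cathode and Cd²⁺/Cd is the anode.
E°cell = +1.203 − (−0.392) = +1.595 V; balancing electrons gives n = 2.
ΔG° = −nFE°cell = −(2)(96485)(+1.595) J/mol = −308 kJ/mol.

−308 kJ/mol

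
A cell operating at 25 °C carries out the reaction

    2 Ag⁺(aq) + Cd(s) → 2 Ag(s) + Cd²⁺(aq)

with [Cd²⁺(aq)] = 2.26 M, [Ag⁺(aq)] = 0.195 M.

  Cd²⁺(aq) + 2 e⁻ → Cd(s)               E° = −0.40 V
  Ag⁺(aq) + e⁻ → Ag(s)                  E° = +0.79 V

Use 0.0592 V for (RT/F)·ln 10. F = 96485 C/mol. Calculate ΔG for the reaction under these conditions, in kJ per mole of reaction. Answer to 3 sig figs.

With Ag⁺/Ag reduced at the cathode, E°cell = +0.79 − (−0.40) = +1.19 V and n = 2.
Here Q = [Cd²⁺(aq)] / [Ag⁺(aq)]^2 = 59.4 (log Q = 1.774), giving E = +1.19 − (0.0592/2)·(1.774) = +1.1375 V.
ΔG = −nFE = −(2)(96485)(+1.1375) J/mol = −220 kJ/mol.

−220 kJ/mol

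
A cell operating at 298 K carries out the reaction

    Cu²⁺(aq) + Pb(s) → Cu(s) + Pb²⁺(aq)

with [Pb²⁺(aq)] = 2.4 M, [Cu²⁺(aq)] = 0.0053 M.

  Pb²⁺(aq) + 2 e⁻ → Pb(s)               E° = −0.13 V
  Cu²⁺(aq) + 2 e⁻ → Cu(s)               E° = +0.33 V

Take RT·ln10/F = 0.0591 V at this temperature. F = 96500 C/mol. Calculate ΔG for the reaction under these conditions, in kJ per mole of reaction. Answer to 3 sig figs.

The standard cell potential is +0.33 − (−0.13) = +0.46 V, with n = 2 electrons in the balanced equation.
Here Q = [Pb²⁺(aq)] / [Cu²⁺(aq)] = 453 (log Q = 2.656), giving E = +0.46 − (0.0591/2)·(2.656) = +0.3815 V.
Finally ΔG = −nFE = −(2)(96500 C/mol)(+0.3815 V) = −73.6 kJ/mol.

−73.6 kJ/mol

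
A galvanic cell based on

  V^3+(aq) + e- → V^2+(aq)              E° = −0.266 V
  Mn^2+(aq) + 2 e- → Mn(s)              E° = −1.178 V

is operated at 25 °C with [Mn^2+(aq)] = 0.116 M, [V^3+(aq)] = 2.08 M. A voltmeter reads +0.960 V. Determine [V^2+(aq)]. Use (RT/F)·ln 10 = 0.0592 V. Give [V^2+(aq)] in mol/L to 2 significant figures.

The V³⁺/V²⁺ couple has the larger reduction potential, so it is the cathode: E°cell = −0.266 − (−1.178) = +0.912 V and n = 2.
From the Nernst equation, log Q = n(E° − E)/0.0592 = 2·(+0.912 − (+0.960))/0.0592 = −1.622.
The balanced reaction is 2 V^3+(aq) + Mn(s) → 2 V^2+(aq) + Mn^2+(aq), so Q = ([V^2+(aq)]^2·[Mn^2+(aq)]) / [V^3+(aq)]^2.
Isolating [V^2+(aq)] in Q = 10^{−1.622} yields log [V^2+(aq)] = −0.025, i.e. 0.94 M.

0.94 M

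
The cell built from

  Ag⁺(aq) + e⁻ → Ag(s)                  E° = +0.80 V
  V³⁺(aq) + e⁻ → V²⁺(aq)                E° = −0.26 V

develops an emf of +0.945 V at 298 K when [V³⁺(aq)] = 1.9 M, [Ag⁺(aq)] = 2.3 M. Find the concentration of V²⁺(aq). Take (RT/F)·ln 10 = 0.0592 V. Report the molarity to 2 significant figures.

0.0094 M

The Ag⁺/Ag couple has the larger reduction potential, so it is the cathode: E°cell = +0.80 − (−0.26) = +1.06 V and n = 1.
From the Nernst equation, log Q = n(E° − E)/0.0592 = 1·(+1.06 − (+0.945))/0.0592 = 1.943.
Balancing electrons gives Ag⁺(aq) + V²⁺(aq) → Ag(s) + V³⁺(aq); thus Q = [V³⁺(aq)] / ([Ag⁺(aq)]·[V²⁺(aq)]).
Substituting the known concentrations and solving, log [V²⁺(aq)] = −2.026 and [V²⁺(aq)] = 0.0094 M.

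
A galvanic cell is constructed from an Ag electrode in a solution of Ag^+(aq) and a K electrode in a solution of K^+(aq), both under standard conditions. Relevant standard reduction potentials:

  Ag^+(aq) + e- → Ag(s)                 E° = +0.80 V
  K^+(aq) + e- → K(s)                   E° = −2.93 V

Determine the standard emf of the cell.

Of the two couples in this cell, the one with the more positive reduction potential is reduced at the cathode: here that is Ag⁺/Ag (+0.80 V); K⁺/K (−2.93 V) is the anode.
E°cell = E°(cathode) − E°(anode) = +0.80 − (−2.93) = +3.73 V.

+3.73 V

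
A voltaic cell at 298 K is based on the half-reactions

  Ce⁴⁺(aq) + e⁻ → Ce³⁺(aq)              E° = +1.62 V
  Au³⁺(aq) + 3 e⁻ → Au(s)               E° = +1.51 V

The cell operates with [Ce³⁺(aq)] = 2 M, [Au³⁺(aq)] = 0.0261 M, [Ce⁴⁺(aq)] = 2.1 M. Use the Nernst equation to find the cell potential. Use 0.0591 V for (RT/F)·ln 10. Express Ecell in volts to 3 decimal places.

+0.142 V

Since E°(Ce⁴⁺/Ce³⁺) > E°(Au³⁺/Au), Ce⁴⁺/Ce³⁺ serves as the cathode.
The standard potential is +1.62 − (+1.51) = +0.11 V and the balanced reaction transfers n = 3 electrons.
For the overall reaction 3 Ce⁴⁺(aq) + Au(s) → 3 Ce³⁺(aq) + Au³⁺(aq), Q = ([Ce³⁺(aq)]^3·[Au³⁺(aq)]) / [Ce⁴⁺(aq)]^3 = 0.0225, giving log Q = −1.647.
E = E° − (0.0591/n)·log Q = +0.11 − (0.0591/3)(−1.647) = +0.142 V.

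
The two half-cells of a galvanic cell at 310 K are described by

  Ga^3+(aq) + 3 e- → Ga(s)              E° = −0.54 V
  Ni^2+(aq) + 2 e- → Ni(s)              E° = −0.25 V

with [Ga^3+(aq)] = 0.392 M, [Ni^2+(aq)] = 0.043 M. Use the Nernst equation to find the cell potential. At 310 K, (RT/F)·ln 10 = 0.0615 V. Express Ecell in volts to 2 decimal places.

Ni²⁺/Ni is reduced (cathode, E° = −0.25 V) and Ga³⁺/Ga is oxidized (anode).
E°cell = −0.25 − (−0.54) = +0.29 V, with n = 6 electrons transferred.
The balanced reaction is 3 Ni^2+(aq) + 2 Ga(s) → 3 Ni(s) + 2 Ga^3+(aq), so Q = [Ga^3+(aq)]^2 / [Ni^2+(aq)]^3 = 1.93×10^3 and log Q = 3.286.
Applying E = E° − (RT ln10/nF)·log Q gives +0.29 − (0.0615/6)(3.286) = +0.26 V.

+0.26 V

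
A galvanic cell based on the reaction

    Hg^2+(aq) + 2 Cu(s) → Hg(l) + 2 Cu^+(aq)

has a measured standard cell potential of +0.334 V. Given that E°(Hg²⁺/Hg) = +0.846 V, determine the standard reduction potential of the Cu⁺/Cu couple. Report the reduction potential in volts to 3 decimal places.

+0.512 V

In the reaction as written the Hg²⁺/Hg couple is reduced (cathode) and Cu⁺/Cu is oxidized (anode), so E°cell = E°(Hg²⁺/Hg) − E°(Cu⁺/Cu).
E°(Cu⁺/Cu) = E°(cathode) − E°cell = +0.846 − (+0.334) = +0.512 V.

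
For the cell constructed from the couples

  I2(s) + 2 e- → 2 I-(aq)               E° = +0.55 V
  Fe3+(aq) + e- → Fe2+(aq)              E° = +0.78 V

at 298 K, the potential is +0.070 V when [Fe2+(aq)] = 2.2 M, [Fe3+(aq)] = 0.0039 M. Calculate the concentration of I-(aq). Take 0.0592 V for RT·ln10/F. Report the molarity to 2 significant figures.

With Fe³⁺/Fe²⁺ at the cathode and I₂/I⁻ at the anode, E°cell = +0.78 − (+0.55) = +0.23 V (n = 2).
From the Nernst equation, log Q = n(E° − E)/0.0592 = 2·(+0.23 − (+0.070))/0.0592 = 5.405.
Balancing electrons gives 2 Fe3+(aq) + 2 I-(aq) → 2 Fe2+(aq) + I2(s); thus Q = [Fe2+(aq)]^2 / ([Fe3+(aq)]^2·[I-(aq)]^2).
Substituting the known concentrations and solving, log [I-(aq)] = 0.049 and [I-(aq)] = 1.1 M.

1.1 M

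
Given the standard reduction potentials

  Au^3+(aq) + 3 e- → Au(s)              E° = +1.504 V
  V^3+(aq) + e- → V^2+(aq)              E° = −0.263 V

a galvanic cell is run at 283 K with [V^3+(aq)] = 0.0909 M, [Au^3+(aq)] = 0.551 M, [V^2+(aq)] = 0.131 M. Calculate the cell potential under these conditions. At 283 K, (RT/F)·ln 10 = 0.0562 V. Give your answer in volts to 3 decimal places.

+1.771 V

Since E°(Au³⁺/Au) > E°(V³⁺/V²⁺), Au³⁺/Au serves as the cathode.
The standard potential is +1.504 − (−0.263) = +1.767 V and the balanced reaction transfers n = 3 electrons.
The balanced reaction is Au^3+(aq) + 3 V^2+(aq) → Au(s) + 3 V^3+(aq), so Q = [V^3+(aq)]^3 / ([Au^3+(aq)]·[V^2+(aq)]^3) = 0.606 and log Q = −0.217.
E = E° − (0.0562/n)·log Q = +1.767 − (0.0562/3)(−0.217) = +1.771 V.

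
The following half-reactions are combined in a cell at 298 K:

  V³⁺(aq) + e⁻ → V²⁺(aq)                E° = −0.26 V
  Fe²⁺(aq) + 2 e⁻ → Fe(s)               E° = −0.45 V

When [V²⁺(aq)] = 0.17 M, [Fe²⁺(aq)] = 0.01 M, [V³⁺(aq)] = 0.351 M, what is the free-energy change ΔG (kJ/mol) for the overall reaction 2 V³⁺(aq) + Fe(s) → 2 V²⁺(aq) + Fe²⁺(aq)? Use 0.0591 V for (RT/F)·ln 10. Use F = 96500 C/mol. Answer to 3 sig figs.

−51.7 kJ/mol

With V³⁺/V²⁺ reduced at the cathode, E°cell = −0.26 − (−0.45) = +0.19 V and n = 2.
The reaction quotient is ([V²⁺(aq)]^2·[Fe²⁺(aq)]) / [V³⁺(aq)]^2 = 0.00235; by Nernst, E = +0.19 − (0.0591/2)(−2.630) = +0.2677 V.
Then ΔG = −nFE = −2 × 96500 × +0.2677 J/mol = −51.7 kJ/mol.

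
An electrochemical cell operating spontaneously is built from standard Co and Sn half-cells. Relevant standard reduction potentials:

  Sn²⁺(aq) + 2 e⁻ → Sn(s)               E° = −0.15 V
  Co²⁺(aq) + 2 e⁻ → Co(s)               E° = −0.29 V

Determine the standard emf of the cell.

+0.14 V

Of the two couples in this cell, the one with the more positive reduction potential is reduced at the cathode: here that is Sn²⁺/Sn (−0.15 V); Co²⁺/Co (−0.29 V) is the anode.
E°cell = E°(cathode) − E°(anode) = −0.15 − (−0.29) = +0.14 V.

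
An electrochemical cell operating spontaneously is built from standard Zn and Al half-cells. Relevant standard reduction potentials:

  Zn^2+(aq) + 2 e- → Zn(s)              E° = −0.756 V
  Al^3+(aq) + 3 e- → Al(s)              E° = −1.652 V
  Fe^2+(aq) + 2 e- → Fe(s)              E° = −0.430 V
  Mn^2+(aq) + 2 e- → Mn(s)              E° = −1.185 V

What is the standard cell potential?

+0.896 V

Of the two couples in this cell, the one with the more positive reduction potential is reduced at the cathode: here that is Zn²⁺/Zn (−0.756 V); Al³⁺/Al (−1.652 V) is the anode.
E°cell = E°(cathode) − E°(anode) = −0.756 − (−1.652) = +0.896 V.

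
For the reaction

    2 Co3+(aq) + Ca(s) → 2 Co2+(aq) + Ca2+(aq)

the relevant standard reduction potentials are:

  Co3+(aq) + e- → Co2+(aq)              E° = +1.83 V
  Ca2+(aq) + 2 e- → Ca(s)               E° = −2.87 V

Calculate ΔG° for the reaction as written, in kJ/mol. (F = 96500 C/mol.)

−907 kJ/mol

In the reaction as written Co3+(aq) is reduced, so the Co³⁺/Co²⁺ couple is the cathode and Ca²⁺/Ca is the anode.
E°cell = +1.83 − (−2.87) = +4.70 V; balancing electrons gives n = 2.
ΔG° = −nFE°cell = −(2)(96500)(+4.70) J/mol = −907 kJ/mol.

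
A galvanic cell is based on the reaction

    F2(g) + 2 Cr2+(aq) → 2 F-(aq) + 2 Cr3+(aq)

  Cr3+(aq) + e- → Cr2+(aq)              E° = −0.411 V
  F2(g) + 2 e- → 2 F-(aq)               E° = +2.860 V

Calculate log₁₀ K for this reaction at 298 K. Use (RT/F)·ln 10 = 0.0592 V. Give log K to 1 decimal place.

log K = 110.5

The F₂/F⁻ couple is reduced (cathode); E°cell = +2.860 − (−0.411) = +3.271 V with n = 2.
At equilibrium E = 0, so log K = nE°cell / 0.0592 = (2)(+3.271) / 0.0592 = 110.5.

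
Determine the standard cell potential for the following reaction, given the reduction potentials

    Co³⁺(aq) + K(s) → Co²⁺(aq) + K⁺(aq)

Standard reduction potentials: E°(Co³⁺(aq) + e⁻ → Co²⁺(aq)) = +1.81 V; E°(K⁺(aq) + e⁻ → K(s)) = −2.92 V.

In the reaction as written, Co³⁺(aq) is reduced (cathode) and K⁺(aq) is produced by oxidation at the anode.
E°cell = E°(cathode) − E°(anode) = +1.81 − (−2.92) = +4.73 V.
The positive value indicates the reaction is spontaneous as written.

+4.73 V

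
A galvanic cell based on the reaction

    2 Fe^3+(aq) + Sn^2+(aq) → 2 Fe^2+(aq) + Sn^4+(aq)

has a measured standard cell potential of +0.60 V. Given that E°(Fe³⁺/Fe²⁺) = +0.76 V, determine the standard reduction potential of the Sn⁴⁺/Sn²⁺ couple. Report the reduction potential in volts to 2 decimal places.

+0.16 V

In the reaction as written the Fe³⁺/Fe²⁺ couple is reduced (cathode) and Sn⁴⁺/Sn²⁺ is oxidized (anode), so E°cell = E°(Fe³⁺/Fe²⁺) − E°(Sn⁴⁺/Sn²⁺).
E°(Sn⁴⁺/Sn²⁺) = E°(cathode) − E°cell = +0.76 − (+0.60) = +0.16 V.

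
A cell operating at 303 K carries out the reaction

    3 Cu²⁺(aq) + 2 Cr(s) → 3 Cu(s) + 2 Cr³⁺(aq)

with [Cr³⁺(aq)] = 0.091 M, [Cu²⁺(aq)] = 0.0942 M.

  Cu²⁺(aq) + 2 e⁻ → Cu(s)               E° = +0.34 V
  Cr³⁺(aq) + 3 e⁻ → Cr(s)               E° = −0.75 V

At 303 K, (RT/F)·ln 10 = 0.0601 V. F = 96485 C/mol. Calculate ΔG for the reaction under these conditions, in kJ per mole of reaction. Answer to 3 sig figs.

−625 kJ/mol

With Cu²⁺/Cu reduced at the cathode, E°cell = +0.34 − (−0.75) = +1.09 V and n = 6.
Q = [Cr³⁺(aq)]^2 / [Cu²⁺(aq)]^3 = 9.91, so log Q = 0.996 and E = +1.09 − (0.0601/6)(0.996) = +1.0800 V.
Then ΔG = −nFE = −6 × 96485 × +1.0800 J/mol = −625 kJ/mol.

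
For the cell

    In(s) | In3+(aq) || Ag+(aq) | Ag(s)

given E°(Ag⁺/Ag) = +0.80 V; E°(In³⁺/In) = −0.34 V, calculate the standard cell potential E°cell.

By convention the left-hand electrode in cell notation is the anode (oxidation) and the right-hand electrode is the cathode (reduction).
E°cell = E°(right) − E°(left) = +0.80 − (−0.34) = +1.14 V.

+1.14 V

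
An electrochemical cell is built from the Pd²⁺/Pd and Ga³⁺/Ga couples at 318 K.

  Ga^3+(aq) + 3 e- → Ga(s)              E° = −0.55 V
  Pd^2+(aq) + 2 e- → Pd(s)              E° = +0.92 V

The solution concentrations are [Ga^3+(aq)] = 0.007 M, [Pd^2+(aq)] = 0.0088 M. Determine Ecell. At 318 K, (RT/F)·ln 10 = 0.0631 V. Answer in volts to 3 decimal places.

Since E°(Pd²⁺/Pd) > E°(Ga³⁺/Ga), Pd²⁺/Pd serves as the cathode.
E°cell = +0.92 − (−0.55) = +1.47 V, with n = 6 electrons transferred.
For the overall reaction 3 Pd^2+(aq) + 2 Ga(s) → 3 Pd(s) + 2 Ga^3+(aq), Q = [Ga^3+(aq)]^2 / [Pd^2+(aq)]^3 = 71.9, giving log Q = 1.857.
By the Nernst equation, E = +1.47 − (0.0631/6)·(1.857) = +1.450 V.

+1.450 V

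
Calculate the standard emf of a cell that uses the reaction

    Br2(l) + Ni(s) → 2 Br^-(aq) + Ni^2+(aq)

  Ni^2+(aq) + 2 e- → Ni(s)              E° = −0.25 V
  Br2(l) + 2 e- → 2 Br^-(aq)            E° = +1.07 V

+1.32 V

In the reaction as written, Br2(l) is reduced (cathode) and Ni^2+(aq) is produced by oxidation at the anode.
E°cell = E°(cathode) − E°(anode) = +1.07 − (−0.25) = +1.32 V.
The positive value indicates the reaction is spontaneous as written.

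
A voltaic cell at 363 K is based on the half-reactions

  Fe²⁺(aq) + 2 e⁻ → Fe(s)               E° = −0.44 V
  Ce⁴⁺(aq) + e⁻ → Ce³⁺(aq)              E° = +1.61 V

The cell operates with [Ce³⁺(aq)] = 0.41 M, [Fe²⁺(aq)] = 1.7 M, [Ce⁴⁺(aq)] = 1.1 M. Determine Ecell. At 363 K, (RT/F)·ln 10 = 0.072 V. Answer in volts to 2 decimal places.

+2.07 V

The Ce⁴⁺/Ce³⁺ couple has the more positive E°, so it is the cathode; Fe²⁺/Fe is the anode.
The standard potential is +1.61 − (−0.44) = +2.05 V and the balanced reaction transfers n = 2 electrons.
Balancing gives 2 Ce⁴⁺(aq) + Fe(s) → 2 Ce³⁺(aq) + Fe²⁺(aq); hence Q = ([Ce³⁺(aq)]^2·[Fe²⁺(aq)]) / [Ce⁴⁺(aq)]^2 = 0.236 (log Q = −0.627).
Applying E = E° − (RT ln10/nF)·log Q gives +2.05 − (0.072/2)(−0.627) = +2.07 V.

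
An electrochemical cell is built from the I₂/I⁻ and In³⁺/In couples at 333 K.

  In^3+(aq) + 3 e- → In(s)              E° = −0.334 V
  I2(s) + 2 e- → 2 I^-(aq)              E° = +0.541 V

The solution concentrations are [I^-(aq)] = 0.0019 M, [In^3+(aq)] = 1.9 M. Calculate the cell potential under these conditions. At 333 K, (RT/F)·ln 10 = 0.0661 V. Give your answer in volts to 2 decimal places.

+1.05 V

I₂/I⁻ is reduced (cathode, E° = +0.541 V) and In³⁺/In is oxidized (anode).
E°cell = +0.541 − (−0.334) = +0.875 V, with n = 6 electrons transferred.
For the overall reaction 3 I2(s) + 2 In(s) → 6 I^-(aq) + 2 In^3+(aq), Q = [I^-(aq)]^6·[In^3+(aq)]^2 = 1.7×10^−16, giving log Q = −15.770.
By the Nernst equation, E = +0.875 − (0.0661/6)·(−15.770) = +1.05 V.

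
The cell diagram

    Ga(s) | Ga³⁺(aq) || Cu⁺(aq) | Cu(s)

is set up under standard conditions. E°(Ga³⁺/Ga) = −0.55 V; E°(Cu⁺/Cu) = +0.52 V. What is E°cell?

+1.07 V

By convention the left-hand electrode in cell notation is the anode (oxidation) and the right-hand electrode is the cathode (reduction).
E°cell = E°(right) − E°(left) = +0.52 − (−0.55) = +1.07 V.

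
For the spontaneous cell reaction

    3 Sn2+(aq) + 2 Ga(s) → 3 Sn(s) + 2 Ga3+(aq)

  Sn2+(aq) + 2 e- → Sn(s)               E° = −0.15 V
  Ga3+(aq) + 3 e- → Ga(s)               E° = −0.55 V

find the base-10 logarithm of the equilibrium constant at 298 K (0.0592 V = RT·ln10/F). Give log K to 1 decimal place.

log K = 40.5

The Sn²⁺/Sn couple is reduced (cathode); E°cell = −0.15 − (−0.55) = +0.40 V with n = 6.
At equilibrium E = 0, so log K = nE°cell / 0.0592 = (6)(+0.40) / 0.0592 = 40.5.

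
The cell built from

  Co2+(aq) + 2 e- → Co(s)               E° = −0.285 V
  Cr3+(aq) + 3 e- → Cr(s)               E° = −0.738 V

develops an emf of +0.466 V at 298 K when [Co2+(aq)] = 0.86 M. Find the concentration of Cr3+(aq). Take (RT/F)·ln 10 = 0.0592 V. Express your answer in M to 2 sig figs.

0.17 M

The Co²⁺/Co couple has the larger reduction potential, so it is the cathode: E°cell = −0.285 − (−0.738) = +0.453 V and n = 6.
Rearranging E = E° − (0.0592/n)·log Q gives log Q = 6(+0.453 − (+0.466))/0.0592 = −1.318.
Balancing electrons gives 3 Co2+(aq) + 2 Cr(s) → 3 Co(s) + 2 Cr3+(aq); thus Q = [Cr3+(aq)]^2 / [Co2+(aq)]^3.
Substituting the known concentrations and solving, log [Cr3+(aq)] = −0.757 and [Cr3+(aq)] = 0.17 M.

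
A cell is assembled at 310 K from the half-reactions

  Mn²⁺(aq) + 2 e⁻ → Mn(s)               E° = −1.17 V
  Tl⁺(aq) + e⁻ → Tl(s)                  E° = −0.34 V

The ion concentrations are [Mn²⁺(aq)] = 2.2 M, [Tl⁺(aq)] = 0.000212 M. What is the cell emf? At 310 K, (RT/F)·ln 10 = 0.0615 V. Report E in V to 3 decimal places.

The Tl⁺/Tl couple has the more positive E°, so it is the cathode; Mn²⁺/Mn is the anode.
E°cell = E°cat − E°an = −0.34 − (−1.17) = +0.83 V; n = 2.
For the overall reaction 2 Tl⁺(aq) + Mn(s) → 2 Tl(s) + Mn²⁺(aq), Q = [Mn²⁺(aq)] / [Tl⁺(aq)]^2 = 4.89×10^7, giving log Q = 7.690.
Applying E = E° − (RT ln10/nF)·log Q gives +0.83 − (0.0615/2)(7.690) = +0.594 V.

+0.594 V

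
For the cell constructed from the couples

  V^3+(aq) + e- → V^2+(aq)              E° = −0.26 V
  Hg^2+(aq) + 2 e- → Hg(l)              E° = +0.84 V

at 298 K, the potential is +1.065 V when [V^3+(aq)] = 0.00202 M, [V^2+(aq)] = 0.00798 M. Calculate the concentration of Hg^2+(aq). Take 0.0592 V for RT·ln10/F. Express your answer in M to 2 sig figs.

The Hg²⁺/Hg couple has the larger reduction potential, so it is the cathode: E°cell = +0.84 − (−0.26) = +1.10 V and n = 2.
Since E = E° − (0.0592/n)·log Q, log Q = n(E° − E)/0.0592 = 1.182.
For Hg^2+(aq) + 2 V^2+(aq) → Hg(l) + 2 V^3+(aq), the reaction quotient is Q = [V^3+(aq)]^2 / ([Hg^2+(aq)]·[V^2+(aq)]^2).
Solving for the unknown gives log [Hg^2+(aq)] = −2.375, so [Hg^2+(aq)] ≈ 0.0042 M.

0.0042 M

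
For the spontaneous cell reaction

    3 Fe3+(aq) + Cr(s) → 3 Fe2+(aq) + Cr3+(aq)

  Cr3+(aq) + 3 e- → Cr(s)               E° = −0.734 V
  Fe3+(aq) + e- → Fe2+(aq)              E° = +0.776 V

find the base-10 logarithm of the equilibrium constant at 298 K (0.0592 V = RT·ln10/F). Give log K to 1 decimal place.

log K = 76.5

The Fe³⁺/Fe²⁺ couple is reduced (cathode); E°cell = +0.776 − (−0.734) = +1.510 V with n = 3.
At equilibrium E = 0, so log K = nE°cell / 0.0592 = (3)(+1.510) / 0.0592 = 76.5.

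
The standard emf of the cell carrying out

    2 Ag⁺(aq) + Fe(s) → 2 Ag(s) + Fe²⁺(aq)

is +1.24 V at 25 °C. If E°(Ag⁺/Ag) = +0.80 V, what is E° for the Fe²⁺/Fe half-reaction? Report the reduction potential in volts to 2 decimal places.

−0.44 V

In the reaction as written the Ag⁺/Ag couple is reduced (cathode) and Fe²⁺/Fe is oxidized (anode), so E°cell = E°(Ag⁺/Ag) − E°(Fe²⁺/Fe).
E°(Fe²⁺/Fe) = E°(cathode) − E°cell = +0.80 − (+1.24) = −0.44 V.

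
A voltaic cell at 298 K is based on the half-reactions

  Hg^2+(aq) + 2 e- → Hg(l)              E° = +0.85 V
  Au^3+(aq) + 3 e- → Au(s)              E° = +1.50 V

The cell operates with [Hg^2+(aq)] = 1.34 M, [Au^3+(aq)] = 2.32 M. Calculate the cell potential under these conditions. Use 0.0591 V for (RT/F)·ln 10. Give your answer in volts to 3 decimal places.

+0.653 V

Au³⁺/Au is reduced (cathode, E° = +1.50 V) and Hg²⁺/Hg is oxidized (anode).
The standard potential is +1.50 − (+0.85) = +0.65 V and the balanced reaction transfers n = 6 electrons.
The balanced reaction is 2 Au^3+(aq) + 3 Hg(l) → 2 Au(s) + 3 Hg^2+(aq), so Q = [Hg^2+(aq)]^3 / [Au^3+(aq)]^2 = 0.447 and log Q = −0.350.
E = E° − (0.0591/n)·log Q = +0.65 − (0.0591/6)(−0.350) = +0.653 V.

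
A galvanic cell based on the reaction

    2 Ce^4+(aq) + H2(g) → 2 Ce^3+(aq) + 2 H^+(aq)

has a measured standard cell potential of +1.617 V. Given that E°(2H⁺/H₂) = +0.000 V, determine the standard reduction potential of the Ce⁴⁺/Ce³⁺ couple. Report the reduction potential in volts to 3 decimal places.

+1.617 V

In the reaction as written the Ce⁴⁺/Ce³⁺ couple is reduced (cathode) and 2H⁺/H₂ is oxidized (anode), so E°cell = E°(Ce⁴⁺/Ce³⁺) − E°(2H⁺/H₂).
E°(Ce⁴⁺/Ce³⁺) = E°cell + E°(anode) = +1.617 + (+0.000) = +1.617 V.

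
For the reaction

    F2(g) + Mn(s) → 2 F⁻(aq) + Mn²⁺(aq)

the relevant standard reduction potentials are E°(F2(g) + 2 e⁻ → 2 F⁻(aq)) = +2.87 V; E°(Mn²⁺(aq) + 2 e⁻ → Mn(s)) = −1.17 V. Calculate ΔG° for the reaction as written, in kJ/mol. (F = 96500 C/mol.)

−780 kJ/mol

In the reaction as written F2(g) is reduced, so the F₂/F⁻ couple is the cathode and Mn²⁺/Mn is the anode.
E°cell = +2.87 − (−1.17) = +4.04 V; balancing electrons gives n = 2.
ΔG° = −nFE°cell = −(2)(96500)(+4.04) J/mol = −780 kJ/mol.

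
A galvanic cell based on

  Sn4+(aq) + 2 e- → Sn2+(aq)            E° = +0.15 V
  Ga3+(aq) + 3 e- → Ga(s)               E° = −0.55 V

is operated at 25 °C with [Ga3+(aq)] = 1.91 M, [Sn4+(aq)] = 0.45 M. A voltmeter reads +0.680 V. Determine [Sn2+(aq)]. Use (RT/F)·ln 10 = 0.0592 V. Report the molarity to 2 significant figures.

Sn⁴⁺/Sn²⁺ is the cathode (higher E°); E°cell = +0.15 − (−0.55) = +0.70 V with n = 6.
Rearranging E = E° − (0.0592/n)·log Q gives log Q = 6(+0.70 − (+0.680))/0.0592 = 2.027.
The balanced reaction is 3 Sn4+(aq) + 2 Ga(s) → 3 Sn2+(aq) + 2 Ga3+(aq), so Q = ([Sn2+(aq)]^3·[Ga3+(aq)]^2) / [Sn4+(aq)]^3.
Solving for the unknown gives log [Sn2+(aq)] = 0.142, so [Sn2+(aq)] ≈ 1.4 M.

1.4 M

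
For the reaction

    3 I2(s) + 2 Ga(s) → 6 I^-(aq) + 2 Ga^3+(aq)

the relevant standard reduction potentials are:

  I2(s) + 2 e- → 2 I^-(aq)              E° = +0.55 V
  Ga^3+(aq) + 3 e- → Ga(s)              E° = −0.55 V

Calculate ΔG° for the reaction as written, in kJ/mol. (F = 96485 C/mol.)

In the reaction as written I2(s) is reduced, so the I₂/I⁻ couple is the cathode and Ga³⁺/Ga is the anode.
E°cell = +0.55 − (−0.55) = +1.10 V; balancing electrons gives n = 6.
ΔG° = −nFE°cell = −(6)(96485)(+1.10) J/mol = −637 kJ/mol.

−637 kJ/mol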